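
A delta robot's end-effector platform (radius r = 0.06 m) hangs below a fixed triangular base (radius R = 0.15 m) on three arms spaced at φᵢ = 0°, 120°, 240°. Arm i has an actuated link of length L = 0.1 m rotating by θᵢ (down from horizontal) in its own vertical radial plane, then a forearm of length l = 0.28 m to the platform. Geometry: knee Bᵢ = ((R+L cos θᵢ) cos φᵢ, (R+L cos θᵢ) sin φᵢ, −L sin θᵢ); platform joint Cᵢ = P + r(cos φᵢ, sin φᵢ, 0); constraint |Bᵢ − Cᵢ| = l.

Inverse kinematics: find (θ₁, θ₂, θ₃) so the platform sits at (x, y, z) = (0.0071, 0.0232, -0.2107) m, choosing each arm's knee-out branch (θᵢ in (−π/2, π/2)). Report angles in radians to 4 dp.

φ1=0.0° → target in arm frame (0.0071, 0.0232)
  A=0.0829, B=-0.2107, C=(l²−L²−A²−y'²−z²)/(2L)=0.0830
  γ=atan2(-0.2107,0.0829)=-1.1959;  ψ=arccos(0.3665)=1.1956;  θ1=γ+ψ≈-0.0004
rotate P by −φ2: (0.0165, -0.0177, -0.2107)
  e−x'=0.0735;  (l²−L²−(e−x')²−y'²−z²)/2L = 0.0915
  θ2 = atan2(B,A) + arccos(C/0.2231) = -0.0869
φ3=240.0° → target in arm frame (-0.0236, -0.0055)
  e−x'=0.1136;  (l²−L²−(e−x')²−y'²−z²)/2L = 0.0553
  γ=atan2(-0.2107,0.1136)=-1.0762;  ψ=arccos(0.2310)=1.3377;  θ3=γ+ψ≈0.2615

θ₁ = -0.0004, θ₂ = -0.0869, θ₃ = 0.2615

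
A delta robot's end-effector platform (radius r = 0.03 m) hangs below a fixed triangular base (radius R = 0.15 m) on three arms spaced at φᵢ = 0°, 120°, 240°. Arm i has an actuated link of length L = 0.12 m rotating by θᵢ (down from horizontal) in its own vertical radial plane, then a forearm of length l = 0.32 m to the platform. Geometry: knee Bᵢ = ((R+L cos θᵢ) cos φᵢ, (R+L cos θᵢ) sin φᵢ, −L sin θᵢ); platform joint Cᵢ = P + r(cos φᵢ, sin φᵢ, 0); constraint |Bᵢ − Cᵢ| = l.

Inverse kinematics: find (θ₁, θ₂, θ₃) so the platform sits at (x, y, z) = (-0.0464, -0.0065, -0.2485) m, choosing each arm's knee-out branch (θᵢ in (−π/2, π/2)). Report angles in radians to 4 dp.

arm 1 (φ=0.0°): x'=-0.0464, y'=-0.0065
  A=0.1664, B=-0.2485, C=(l²−L²−A²−y'²−z²)/(2L)=-0.0062
  γ=atan2(-0.2485,0.1664)=-0.9808;  ψ=arccos(-0.0207)=1.5915;  θ1=γ+ψ≈0.6107
rotate P by −φ2: (0.0176, 0.0434, -0.2485)
  A cos θ + B sin θ = C:  0.1024·cos θ + -0.2485·sin θ = 0.0578
  γ=atan2(-0.2485,0.1024)=-1.1798;  ψ=arccos(0.2150)=1.3541;  θ2=γ+ψ≈0.1743
φ3=240.0° → target in arm frame (0.0288, -0.0369)
  e−x'=0.0912;  (l²−L²−(e−x')²−y'²−z²)/2L = 0.0690
  γ=atan2(-0.2485,0.0912)=-1.2192;  ψ=arccos(0.2609)=1.3069;  θ3=γ+ψ≈0.0877

θ₁ = 0.6107, θ₂ = 0.1743, θ₃ = 0.0877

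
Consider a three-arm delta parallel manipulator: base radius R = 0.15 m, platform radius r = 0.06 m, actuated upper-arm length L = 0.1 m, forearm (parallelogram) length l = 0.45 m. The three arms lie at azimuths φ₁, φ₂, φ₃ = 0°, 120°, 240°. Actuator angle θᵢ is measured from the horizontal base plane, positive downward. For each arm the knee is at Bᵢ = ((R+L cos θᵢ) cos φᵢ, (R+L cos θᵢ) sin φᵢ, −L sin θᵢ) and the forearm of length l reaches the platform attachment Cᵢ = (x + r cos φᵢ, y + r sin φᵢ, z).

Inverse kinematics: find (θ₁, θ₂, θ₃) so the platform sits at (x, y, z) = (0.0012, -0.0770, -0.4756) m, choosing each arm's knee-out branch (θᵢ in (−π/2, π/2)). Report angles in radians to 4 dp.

θ₁ = 0.6978, θ₂ = 0.9595, θ₃ = 0.4360

rotate P by −φ1: (0.0012, -0.0770, -0.4756)
  A cos θ + B sin θ = C:  0.0888·cos θ + -0.4756·sin θ = -0.2375
  √(A²+B²)=0.4838;  θ1 = -1.3862+2.0840 ≈ 0.6978
φ2=120.0° → target in arm frame (-0.0673, 0.0375)
  A cos θ + B sin θ = C:  0.1573·cos θ + -0.4756·sin θ = -0.2992
  γ=atan2(-0.4756,0.1573)=-1.2514;  ψ=arccos(-0.5973)=2.2109;  θ2=γ+ψ≈0.9595
arm 3 (φ=240.0°): x'=0.0661, y'=0.0395
  A cos θ + B sin θ = C:  0.0239·cos θ + -0.4756·sin θ = -0.1792
  θ3 = atan2(B,A) + arccos(C/0.4762) = 0.4360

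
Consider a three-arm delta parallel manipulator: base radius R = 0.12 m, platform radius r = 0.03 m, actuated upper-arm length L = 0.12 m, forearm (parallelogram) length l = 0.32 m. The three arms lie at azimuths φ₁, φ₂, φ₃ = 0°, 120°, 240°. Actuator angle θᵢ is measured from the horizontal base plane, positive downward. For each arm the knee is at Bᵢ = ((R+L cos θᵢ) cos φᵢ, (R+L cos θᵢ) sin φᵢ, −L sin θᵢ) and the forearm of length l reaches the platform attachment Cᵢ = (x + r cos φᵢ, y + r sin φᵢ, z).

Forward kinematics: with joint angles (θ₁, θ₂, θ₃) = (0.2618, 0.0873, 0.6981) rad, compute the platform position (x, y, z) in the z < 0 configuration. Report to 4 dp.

(0.0173, 0.0634, -0.2817)

arm 1 at φ=0.0°: e+L cos θ1 = 0.2059;  O1 = (0.2059, 0.0000, -0.0311)
O2 = (0.2095·cos120.0°, 0.2095·sin120.0°, -0.0105) = (-0.1048, 0.1815, -0.0105)
O3 = (0.1819·cos240.0°, 0.1819·sin240.0°, -0.0771) = (-0.0910, -0.1576, -0.0771)
|O₂|²−|O₁|² = 0.0007;  |O₃|²−|O₁|² = -0.0043
[-0.6214 0.3629 0.0412]·P = 0.0007;  [-0.5937 -0.3151 -0.0921]·P = -0.0043
Cramer: x(z) = 0.0033-0.0498z;  y(z) = 0.0075-0.1987z
quadratic in z: (1.0419)z²+(0.0793)z+(-0.0603)=0, √Δ=0.5077 → z ∈ {-0.2817, 0.2056}; z = -0.2817 (taking z<0)
x = 0.0173, y = 0.0634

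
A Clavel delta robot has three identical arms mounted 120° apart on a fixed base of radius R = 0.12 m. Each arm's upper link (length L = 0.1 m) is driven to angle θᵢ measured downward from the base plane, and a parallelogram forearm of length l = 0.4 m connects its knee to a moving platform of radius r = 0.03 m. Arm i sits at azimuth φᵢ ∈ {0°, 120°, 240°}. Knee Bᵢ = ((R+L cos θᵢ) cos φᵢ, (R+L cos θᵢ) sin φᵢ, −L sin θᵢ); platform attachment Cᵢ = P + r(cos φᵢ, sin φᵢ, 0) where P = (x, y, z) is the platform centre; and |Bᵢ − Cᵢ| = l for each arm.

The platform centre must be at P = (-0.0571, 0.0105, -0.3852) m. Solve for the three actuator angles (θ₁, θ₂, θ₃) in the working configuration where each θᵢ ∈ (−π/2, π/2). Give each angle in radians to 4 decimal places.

θ₁ = 0.6114, θ₂ = 0.1746, θ₃ = 0.2623

rotate P by −φ1: (-0.0571, 0.0105, -0.3852)
  A cos θ + B sin θ = C:  0.1471·cos θ + -0.3852·sin θ = -0.1006
  √(A²+B²)=0.4123;  θ1 = -1.2060+1.8174 ≈ 0.6114
φ2=120.0° → target in arm frame (0.0376, 0.0442)
  A cos θ + B sin θ = C:  0.0524·cos θ + -0.3852·sin θ = -0.0154
  √(A²+B²)=0.3887;  θ2 = -1.4357+1.6103 ≈ 0.1746
φ3=240.0° → target in arm frame (0.0195, -0.0547)
  e−x'=0.0705;  (l²−L²−(e−x')²−y'²−z²)/2L = -0.0317
  γ=atan2(-0.3852,0.0705)=-1.3897;  ψ=arccos(-0.0810)=1.6519;  θ3=γ+ψ≈0.2623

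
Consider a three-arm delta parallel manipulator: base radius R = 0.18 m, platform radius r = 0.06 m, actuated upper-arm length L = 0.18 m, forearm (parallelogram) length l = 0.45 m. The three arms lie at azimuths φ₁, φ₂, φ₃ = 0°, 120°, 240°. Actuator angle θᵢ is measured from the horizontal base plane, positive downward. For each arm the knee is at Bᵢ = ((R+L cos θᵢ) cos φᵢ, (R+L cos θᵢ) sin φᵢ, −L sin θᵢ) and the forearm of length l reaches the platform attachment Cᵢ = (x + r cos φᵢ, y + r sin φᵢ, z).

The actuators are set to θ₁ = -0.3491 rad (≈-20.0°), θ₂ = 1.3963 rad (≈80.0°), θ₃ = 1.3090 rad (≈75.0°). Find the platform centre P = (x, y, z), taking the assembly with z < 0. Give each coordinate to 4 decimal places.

(0.2924, -0.0196, -0.3880)

O1 = (0.2891·cos0.0°, 0.2891·sin0.0°, 0.0616) = (0.2891, 0.0000, 0.0616)
O2 = (0.1513·cos120.0°, 0.1513·sin120.0°, -0.1773) = (-0.0756, 0.1310, -0.1773)
φ3=240.0°: virtual centre (-0.0833, -0.1443, -0.1739), radius l
subtract pairs → two planes through P
plane₁₂: -0.7295x+0.2620y+-0.4777z = -0.0331
det = 0.4056;  x = 0.0425+-0.6439z,  y = -0.0079+0.0303z
sphere 1 gives Az²+Bz+C=0 with A=1.4155, B=0.1940, C=-0.1378;  B²−4AC=0.8180;  roots -0.3880, 0.2510;  negative root z = -0.3880
x = 0.2924, y = -0.0196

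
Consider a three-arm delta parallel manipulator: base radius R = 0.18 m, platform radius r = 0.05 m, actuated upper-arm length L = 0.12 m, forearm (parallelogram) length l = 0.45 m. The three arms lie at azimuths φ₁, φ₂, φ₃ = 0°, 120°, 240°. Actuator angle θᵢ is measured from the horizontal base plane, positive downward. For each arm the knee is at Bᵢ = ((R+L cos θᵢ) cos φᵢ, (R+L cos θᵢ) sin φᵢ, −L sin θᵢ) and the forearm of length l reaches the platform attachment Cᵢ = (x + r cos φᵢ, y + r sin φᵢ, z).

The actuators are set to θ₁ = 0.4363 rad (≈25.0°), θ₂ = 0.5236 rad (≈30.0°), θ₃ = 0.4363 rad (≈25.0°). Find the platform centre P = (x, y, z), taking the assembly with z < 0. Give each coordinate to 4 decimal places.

(0.0066, -0.0115, -0.4360)

arm 1 at φ=0.0°: e+L cos θ1 = 0.2388;  O1 = (0.2388, 0.0000, -0.0507)
φ2=120.0°: virtual centre (-0.1170, 0.2026, -0.0600), radius l
O3 = (0.2388·cos240.0°, 0.2388·sin240.0°, -0.0507) = (-0.1194, -0.2068, -0.0507)
|O₂|²−|O₁|² = -0.0013;  |O₃|²−|O₁|² = 0.0000
[-0.7114 0.4052 -0.0186]·P = -0.0013;  [-0.7163 -0.4135 0.0000]·P = 0.0000
det = 0.5844;  x = 0.0009+-0.0131z,  y = -0.0015+0.0228z
sphere 1 gives Az²+Bz+C=0 with A=1.0007, B=0.1076, C=-0.1433;  B²−4AC=0.5854;  roots -0.4360, 0.3285;  negative root z = -0.4360
x = 0.0066, y = -0.0115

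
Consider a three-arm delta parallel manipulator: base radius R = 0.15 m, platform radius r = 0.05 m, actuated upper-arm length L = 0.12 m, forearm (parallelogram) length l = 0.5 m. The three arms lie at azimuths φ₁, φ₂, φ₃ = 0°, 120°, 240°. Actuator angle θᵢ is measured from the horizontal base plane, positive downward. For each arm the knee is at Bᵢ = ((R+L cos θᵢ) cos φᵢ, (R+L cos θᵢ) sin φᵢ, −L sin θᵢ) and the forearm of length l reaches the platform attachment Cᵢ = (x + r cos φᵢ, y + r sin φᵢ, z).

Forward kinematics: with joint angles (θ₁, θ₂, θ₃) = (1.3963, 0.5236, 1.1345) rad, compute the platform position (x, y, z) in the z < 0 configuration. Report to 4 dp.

(-0.1057, 0.0960, -0.5535)

φ1=0.0°: virtual centre (0.1208, 0.0000, -0.1182), radius l
φ2=120.0°: virtual centre (-0.1020, 0.1766, -0.0600), radius l
S3 = (0.1507·cos240.0°, 0.1507·sin240.0°, -0.1088) = (-0.0754, -0.1305, -0.1088)
eliminate P² terms by subtracting sphere 1 from 2 and 3
plane₁₂: -0.4456x+0.3532y+0.1164z = 0.0166
det = 0.2549;  x = -0.0253+0.1453z,  y = 0.0151+-0.1462z
sphere 1 gives Az²+Bz+C=0 with A=1.0425, B=0.1895, C=-0.2145;  B²−4AC=0.9301;  roots -0.5535, 0.3717;  negative root z = -0.5535
x = -0.1057, y = 0.0960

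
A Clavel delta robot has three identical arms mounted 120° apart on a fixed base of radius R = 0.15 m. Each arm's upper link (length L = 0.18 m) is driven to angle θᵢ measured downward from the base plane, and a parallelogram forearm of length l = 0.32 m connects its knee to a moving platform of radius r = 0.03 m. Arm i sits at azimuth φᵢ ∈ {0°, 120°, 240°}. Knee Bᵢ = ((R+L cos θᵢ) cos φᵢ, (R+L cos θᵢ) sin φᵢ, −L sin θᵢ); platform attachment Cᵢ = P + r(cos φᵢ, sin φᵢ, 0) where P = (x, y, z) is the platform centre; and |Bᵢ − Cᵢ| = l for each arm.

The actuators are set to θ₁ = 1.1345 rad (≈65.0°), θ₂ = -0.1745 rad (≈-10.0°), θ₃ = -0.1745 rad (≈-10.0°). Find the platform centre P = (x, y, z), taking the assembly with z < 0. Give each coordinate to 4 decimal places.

(-0.1239, 0.0000, -0.1572)

φ1=0.0°: virtual centre (0.1961, 0.0000, -0.1631), radius l
φ2=120.0°: virtual centre (-0.1486, 0.2574, 0.0313), radius l
O3 = (0.2973·cos240.0°, 0.2973·sin240.0°, 0.0313) = (-0.1486, -0.2574, 0.0313)
subtract pairs → two planes through P
[-0.6894 0.5149 0.3888]·P = 0.0243;  [-0.6894 -0.5149 0.3888]·P = 0.0243
det = 0.7099;  x = -0.0352+0.5639z,  y = 0.0000+0.0000z
into |P−O₁|² = l²: 1.3180z² + 0.0654z + -0.0223 = 0;  Δ = 0.1218;  z = -0.1572 or 0.1076 → z<0 root = -0.1572
x = -0.1239, y = 0.0000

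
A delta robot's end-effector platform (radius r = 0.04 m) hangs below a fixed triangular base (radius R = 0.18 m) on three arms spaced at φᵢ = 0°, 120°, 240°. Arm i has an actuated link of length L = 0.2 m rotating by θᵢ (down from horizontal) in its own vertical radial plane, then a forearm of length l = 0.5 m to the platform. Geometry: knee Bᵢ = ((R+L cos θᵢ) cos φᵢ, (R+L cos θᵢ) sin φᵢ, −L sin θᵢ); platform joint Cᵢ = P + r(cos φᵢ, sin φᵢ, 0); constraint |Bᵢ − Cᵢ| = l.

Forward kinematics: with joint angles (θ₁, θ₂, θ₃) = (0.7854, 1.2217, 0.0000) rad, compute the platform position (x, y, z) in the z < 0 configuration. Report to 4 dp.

(-0.0208, -0.2226, -0.4718)

S1 = (0.2814·cos0.0°, 0.2814·sin0.0°, -0.1414) = (0.2814, 0.0000, -0.1414)
φ2=120.0°: virtual centre (-0.1042, 0.1805, -0.1879), radius l
φ3=240.0°: virtual centre (-0.1700, -0.2944, 0.0000), radius l
subtract pairs → two planes through P
[-0.7713 0.3610 -0.0930]·P = -0.0204;  [-0.9028 -0.5889 0.2828]·P = 0.0164
det = 0.7801;  x = 0.0078+0.0607z,  y = -0.0399+0.3873z
sphere 1 gives Az²+Bz+C=0 with A=1.1537, B=0.2188, C=-0.1536;  B²−4AC=0.7565;  roots -0.4718, 0.2821;  negative root z = -0.4718
x = -0.0208, y = -0.2226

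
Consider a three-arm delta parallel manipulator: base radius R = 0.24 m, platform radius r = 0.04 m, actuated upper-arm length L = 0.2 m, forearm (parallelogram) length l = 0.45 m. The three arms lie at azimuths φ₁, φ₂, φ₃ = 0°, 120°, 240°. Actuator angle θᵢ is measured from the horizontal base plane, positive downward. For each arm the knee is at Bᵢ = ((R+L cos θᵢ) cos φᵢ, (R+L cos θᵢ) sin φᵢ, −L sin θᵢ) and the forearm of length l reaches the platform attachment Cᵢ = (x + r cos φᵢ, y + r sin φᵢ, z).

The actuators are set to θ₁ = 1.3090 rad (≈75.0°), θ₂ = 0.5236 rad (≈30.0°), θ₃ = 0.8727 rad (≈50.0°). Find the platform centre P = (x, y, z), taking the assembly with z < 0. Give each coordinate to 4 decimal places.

(-0.1143, 0.0499, -0.4501)

S1 = (0.2518·cos0.0°, 0.2518·sin0.0°, -0.1932) = (0.2518, 0.0000, -0.1932)
S2 = (0.3732·cos120.0°, 0.3732·sin120.0°, -0.1000) = (-0.1866, 0.3232, -0.1000)
S3 = (0.3286·cos240.0°, 0.3286·sin240.0°, -0.1532) = (-0.1643, -0.2845, -0.1532)
subtract pairs → two planes through P
linear system: -0.8767x+0.6464y = 0.0486−0.1864z; -0.8321x+-0.5691y = 0.0307−0.0799z
Cramer: x(z) = -0.0458+0.1521z;  y(z) = 0.0130-0.0820z
quadratic in z: (1.0299)z²+(0.2937)z+(-0.0765)=0, √Δ=0.6334 → z ∈ {-0.4501, 0.1649}; z = -0.4501 (taking z<0)
x = -0.1143, y = 0.0499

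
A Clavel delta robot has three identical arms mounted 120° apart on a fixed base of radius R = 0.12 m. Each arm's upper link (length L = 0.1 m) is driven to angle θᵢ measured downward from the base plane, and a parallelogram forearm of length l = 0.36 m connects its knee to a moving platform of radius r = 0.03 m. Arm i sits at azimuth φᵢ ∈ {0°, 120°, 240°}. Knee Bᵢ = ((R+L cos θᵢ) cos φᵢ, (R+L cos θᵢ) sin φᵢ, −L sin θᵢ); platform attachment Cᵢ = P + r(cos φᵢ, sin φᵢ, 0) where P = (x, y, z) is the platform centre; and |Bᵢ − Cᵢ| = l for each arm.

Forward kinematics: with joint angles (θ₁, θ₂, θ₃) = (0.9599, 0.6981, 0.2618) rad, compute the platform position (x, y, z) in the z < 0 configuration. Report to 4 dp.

centre 1 = (0.1474·cos0.0°, 0.1474·sin0.0°, -0.0819) = (0.1474, 0.0000, -0.0819)
arm 2 at φ=120.0°: (R−r)+L cos θ2 = 0.1666;  centre 2 = (-0.0833, 0.1443, -0.0643)
φ3=240.0°: virtual centre (-0.0933, -0.1616, -0.0259), radius l
|centre ₂|²−|centre ₁|² = 0.0035;  |centre ₃|²−|centre ₁|² = 0.0071
linear system: -0.4613x+0.2886y = 0.0035−0.0353z; -0.4813x+-0.3232y = 0.0071−0.1121z
Cramer: x(z) = -0.0110+0.1519z;  y(z) = -0.0055+0.1206z
into |P−centre ₁|² = l²: 1.0376z² + 0.1144z + -0.0978 = 0;  Δ = 0.4190;  z = -0.3670 or 0.2568 → z<0 root = -0.3670
x = -0.0667, y = -0.0498

(-0.0667, -0.0498, -0.3670)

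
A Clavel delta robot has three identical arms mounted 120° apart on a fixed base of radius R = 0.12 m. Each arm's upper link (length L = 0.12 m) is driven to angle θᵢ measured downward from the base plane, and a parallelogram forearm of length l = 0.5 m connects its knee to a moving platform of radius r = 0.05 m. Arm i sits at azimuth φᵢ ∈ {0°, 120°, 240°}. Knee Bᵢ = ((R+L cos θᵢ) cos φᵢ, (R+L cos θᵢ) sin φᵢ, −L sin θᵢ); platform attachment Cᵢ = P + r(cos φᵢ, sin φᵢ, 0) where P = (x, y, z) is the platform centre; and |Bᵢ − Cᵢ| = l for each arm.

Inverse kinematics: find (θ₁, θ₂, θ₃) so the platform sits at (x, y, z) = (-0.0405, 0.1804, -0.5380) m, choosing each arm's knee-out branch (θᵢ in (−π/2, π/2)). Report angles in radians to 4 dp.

φ1=0.0° → target in arm frame (-0.0405, 0.1804)
  A cos θ + B sin θ = C:  0.1105·cos θ + -0.5380·sin θ = -0.4108
  θ1 = atan2(B,A) + arccos(C/0.5492) = 1.0476
φ2=120.0° → target in arm frame (0.1765, -0.0551)
  A cos θ + B sin θ = C:  -0.1065·cos θ + -0.5380·sin θ = -0.2843
  θ2 = atan2(B,A) + arccos(C/0.5484) = 0.3495
arm 3 (φ=240.0°): x'=-0.1360, y'=-0.1253
  A cos θ + B sin θ = C:  0.2060·cos θ + -0.5380·sin θ = -0.4665
  √(A²+B²)=0.5761;  θ3 = -1.2051+2.5146 ≈ 1.3095

θ₁ = 1.0476, θ₂ = 0.3495, θ₃ = 1.3095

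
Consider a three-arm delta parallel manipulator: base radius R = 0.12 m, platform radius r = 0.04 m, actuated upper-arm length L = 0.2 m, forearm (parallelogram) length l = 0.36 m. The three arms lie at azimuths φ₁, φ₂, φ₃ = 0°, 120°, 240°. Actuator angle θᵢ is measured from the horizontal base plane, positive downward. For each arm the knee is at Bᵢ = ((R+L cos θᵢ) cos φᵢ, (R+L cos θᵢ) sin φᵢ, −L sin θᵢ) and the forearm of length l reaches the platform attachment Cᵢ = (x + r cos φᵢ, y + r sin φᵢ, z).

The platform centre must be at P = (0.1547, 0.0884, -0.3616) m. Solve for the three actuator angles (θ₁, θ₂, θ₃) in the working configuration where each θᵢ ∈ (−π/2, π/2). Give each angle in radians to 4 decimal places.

θ₁ = 0.1746, θ₂ = 0.7854, θ₃ = 1.2218

φ1=0.0° → target in arm frame (0.1547, 0.0884)
  A=-0.0747, B=-0.3616, C=(l²−L²−A²−y'²−z²)/(2L)=-0.1364
  γ=atan2(-0.3616,-0.0747)=-1.7745;  ψ=arccos(-0.3693)=1.9491;  θ1=γ+ψ≈0.1746
φ2=120.0° → target in arm frame (-0.0008, -0.1782)
  A=0.0808, B=-0.3616, C=(l²−L²−A²−y'²−z²)/(2L)=-0.1986
  θ2 = atan2(B,A) + arccos(C/0.3705) = 0.7854
arm 3 (φ=240.0°): x'=-0.1539, y'=0.0898
  A=0.2339, B=-0.3616, C=(l²−L²−A²−y'²−z²)/(2L)=-0.2598
  √(A²+B²)=0.4307;  θ3 = -0.9966+2.2184 ≈ 1.2218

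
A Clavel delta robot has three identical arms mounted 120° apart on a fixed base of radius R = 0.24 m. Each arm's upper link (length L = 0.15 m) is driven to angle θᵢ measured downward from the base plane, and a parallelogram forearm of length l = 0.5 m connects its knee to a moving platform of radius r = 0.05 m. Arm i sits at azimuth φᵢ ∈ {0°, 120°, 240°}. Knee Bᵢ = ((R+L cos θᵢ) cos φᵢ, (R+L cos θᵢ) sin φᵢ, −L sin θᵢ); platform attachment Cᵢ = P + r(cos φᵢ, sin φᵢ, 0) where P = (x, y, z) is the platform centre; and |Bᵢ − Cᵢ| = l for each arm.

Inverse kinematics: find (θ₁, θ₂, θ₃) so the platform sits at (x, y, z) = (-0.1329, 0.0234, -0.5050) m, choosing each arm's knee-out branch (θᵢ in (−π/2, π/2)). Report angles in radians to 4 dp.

φ1=0.0° → target in arm frame (-0.1329, 0.0234)
  e−x'=0.3229;  (l²−L²−(e−x')²−y'²−z²)/2L = -0.4411
  θ1 = atan2(B,A) + arccos(C/0.5994) = 1.3959
arm 2 (φ=120.0°): x'=0.0867, y'=0.1034
  A cos θ + B sin θ = C:  0.1033·cos θ + -0.5050·sin θ = -0.1629
  γ=atan2(-0.5050,0.1033)=-1.3691;  ψ=arccos(-0.3161)=1.8924;  θ2=γ+ψ≈0.5234
rotate P by −φ3: (0.0462, -0.1268, -0.5050)
  e−x'=0.1438;  (l²−L²−(e−x')²−y'²−z²)/2L = -0.2143
  θ3 = atan2(B,A) + arccos(C/0.5251) = 0.6978

θ₁ = 1.3959, θ₂ = 0.5234, θ₃ = 0.6978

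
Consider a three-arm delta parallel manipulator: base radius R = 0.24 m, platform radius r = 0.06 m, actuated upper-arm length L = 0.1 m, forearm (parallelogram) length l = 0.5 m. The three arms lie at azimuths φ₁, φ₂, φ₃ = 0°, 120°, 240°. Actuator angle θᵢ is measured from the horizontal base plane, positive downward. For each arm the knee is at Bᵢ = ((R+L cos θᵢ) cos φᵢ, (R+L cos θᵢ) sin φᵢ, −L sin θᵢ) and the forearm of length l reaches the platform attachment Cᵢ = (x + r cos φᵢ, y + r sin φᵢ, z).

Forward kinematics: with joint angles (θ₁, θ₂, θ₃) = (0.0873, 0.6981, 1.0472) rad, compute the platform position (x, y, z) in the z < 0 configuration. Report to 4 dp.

(0.0959, 0.0394, -0.4721)

arm 1 at φ=0.0°: (R−r)+L cos θ1 = 0.2796;  S1 = (0.2796, 0.0000, -0.0087)
S2 = (0.2566·cos120.0°, 0.2566·sin120.0°, -0.0643) = (-0.1283, 0.2222, -0.0643)
arm 3 at φ=240.0°: (R−r)+L cos θ3 = 0.2300;  S3 = (-0.1150, -0.1992, -0.0866)
subtract pairs → two planes through P
linear system: -0.8158x+0.4445y = -0.0083−-0.1111z; -0.7892x+-0.3984y = -0.0179−-0.1558z
Cramer: x(z) = 0.0166-0.1679z;  y(z) = 0.0119-0.0583z
quadratic in z: (1.0316)z²+(0.1044)z+(-0.1806)=0, √Δ=0.8696 → z ∈ {-0.4721, 0.3709}; z = -0.4721 (taking z<0)
x = 0.0959, y = 0.0394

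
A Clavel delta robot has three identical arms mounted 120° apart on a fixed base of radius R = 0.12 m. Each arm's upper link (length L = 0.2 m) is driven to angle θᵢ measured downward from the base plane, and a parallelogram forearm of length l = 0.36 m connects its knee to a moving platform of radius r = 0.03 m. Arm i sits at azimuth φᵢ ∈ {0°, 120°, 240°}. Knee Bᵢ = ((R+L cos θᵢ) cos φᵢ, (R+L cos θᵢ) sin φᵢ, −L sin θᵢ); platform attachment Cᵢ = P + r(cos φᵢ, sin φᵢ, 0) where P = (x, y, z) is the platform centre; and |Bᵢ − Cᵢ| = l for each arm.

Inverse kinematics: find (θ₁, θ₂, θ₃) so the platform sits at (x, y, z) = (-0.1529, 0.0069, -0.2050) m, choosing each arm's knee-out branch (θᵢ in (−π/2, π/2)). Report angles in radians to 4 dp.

θ₁ = 0.9602, θ₂ = -0.3490, θ₃ = -0.2614

φ1=0.0° → target in arm frame (-0.1529, 0.0069)
  A=0.2429, B=-0.2050, C=(l²−L²−A²−y'²−z²)/(2L)=-0.0287
  √(A²+B²)=0.3178;  θ1 = -0.7010+1.6612 ≈ 0.9602
rotate P by −φ2: (0.0824, 0.1290, -0.2050)
  A cos θ + B sin θ = C:  0.0076·cos θ + -0.2050·sin θ = 0.0772
  √(A²+B²)=0.2051;  θ2 = -1.5339+1.1849 ≈ -0.3490
rotate P by −φ3: (0.0705, -0.1359, -0.2050)
  e−x'=0.0195;  (l²−L²−(e−x')²−y'²−z²)/2L = 0.0718
  γ=atan2(-0.2050,0.0195)=-1.4758;  ψ=arccos(0.3488)=1.2145;  θ3=γ+ψ≈-0.2614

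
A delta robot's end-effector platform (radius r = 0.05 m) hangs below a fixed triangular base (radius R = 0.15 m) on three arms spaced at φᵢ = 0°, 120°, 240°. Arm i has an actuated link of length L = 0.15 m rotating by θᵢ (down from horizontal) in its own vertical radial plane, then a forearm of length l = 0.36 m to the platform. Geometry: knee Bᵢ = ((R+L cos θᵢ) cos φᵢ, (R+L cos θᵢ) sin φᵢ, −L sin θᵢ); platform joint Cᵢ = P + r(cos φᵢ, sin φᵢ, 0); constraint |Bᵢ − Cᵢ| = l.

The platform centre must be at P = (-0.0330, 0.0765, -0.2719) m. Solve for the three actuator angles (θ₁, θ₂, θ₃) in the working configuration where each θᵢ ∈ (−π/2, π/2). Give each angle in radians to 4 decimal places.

φ1=0.0° → target in arm frame (-0.0330, 0.0765)
  A=0.1330, B=-0.2719, C=(l²−L²−A²−y'²−z²)/(2L)=0.0321
  θ1 = atan2(B,A) + arccos(C/0.3027) = 0.3487
φ2=120.0° → target in arm frame (0.0828, -0.0097)
  A cos θ + B sin θ = C:  0.0172·cos θ + -0.2719·sin θ = 0.1093
  γ=atan2(-0.2719,0.0172)=-1.5074;  ψ=arccos(0.4010)=1.1581;  θ2=γ+ψ≈-0.3493
φ3=240.0° → target in arm frame (-0.0498, -0.0668)
  A=0.1498, B=-0.2719, C=(l²−L²−A²−y'²−z²)/(2L)=0.0209
  √(A²+B²)=0.3104;  θ3 = -1.0674+1.5033 ≈ 0.4359

θ₁ = 0.3487, θ₂ = -0.3493, θ₃ = 0.4359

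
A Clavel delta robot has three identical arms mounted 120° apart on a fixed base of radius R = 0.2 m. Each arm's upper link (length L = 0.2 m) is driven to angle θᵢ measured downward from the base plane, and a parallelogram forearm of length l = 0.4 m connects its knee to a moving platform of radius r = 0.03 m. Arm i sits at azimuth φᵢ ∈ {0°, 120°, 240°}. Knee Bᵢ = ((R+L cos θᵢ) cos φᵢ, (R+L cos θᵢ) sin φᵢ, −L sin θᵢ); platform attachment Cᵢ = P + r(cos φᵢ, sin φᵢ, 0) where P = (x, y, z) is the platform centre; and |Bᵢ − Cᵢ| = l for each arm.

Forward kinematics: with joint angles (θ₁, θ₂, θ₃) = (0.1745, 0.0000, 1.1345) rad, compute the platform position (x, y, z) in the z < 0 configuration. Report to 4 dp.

φ1=0.0°: virtual centre (0.3670, 0.0000, -0.0347), radius l
arm 2 at φ=120.0°: ρ2 = 0.3700;  O2 = (-0.1850, 0.3204, 0.0000)
arm 3 at φ=240.0°: ρ3 = 0.2545;  O3 = (-0.1273, -0.2204, -0.1813)
eliminate P² terms by subtracting sphere 1 from 2 and 3
plane₁₂: -1.1039x+0.6409y+0.0694z = 0.0010
det = 1.1201;  x = 0.0215+-0.1404z,  y = 0.0386+-0.3501z
quadratic in z: (1.1423)z²+(0.1394)z+(-0.0379)=0, √Δ=0.4391 → z ∈ {-0.2532, 0.1312}; z = -0.2532 (taking z<0)
x = 0.0570, y = 0.1272

(0.0570, 0.1272, -0.2532)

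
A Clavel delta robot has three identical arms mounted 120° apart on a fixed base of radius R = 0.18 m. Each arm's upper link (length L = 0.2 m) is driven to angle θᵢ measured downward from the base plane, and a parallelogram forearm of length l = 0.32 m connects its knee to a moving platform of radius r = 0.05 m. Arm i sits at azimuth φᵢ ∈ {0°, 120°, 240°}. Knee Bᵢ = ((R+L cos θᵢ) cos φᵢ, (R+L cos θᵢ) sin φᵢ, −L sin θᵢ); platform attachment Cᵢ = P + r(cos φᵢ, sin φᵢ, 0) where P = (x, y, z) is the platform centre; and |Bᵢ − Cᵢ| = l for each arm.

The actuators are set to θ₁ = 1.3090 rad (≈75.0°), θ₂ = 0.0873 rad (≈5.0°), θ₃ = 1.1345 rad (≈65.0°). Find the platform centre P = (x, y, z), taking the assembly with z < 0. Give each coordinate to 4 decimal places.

(-0.1020, 0.1176, -0.2828)

φ1=0.0°: virtual centre (0.1818, 0.0000, -0.1932), radius l
S2 = (0.3292·cos120.0°, 0.3292·sin120.0°, -0.0174) = (-0.1646, 0.2851, -0.0174)
S3 = (0.2145·cos240.0°, 0.2145·sin240.0°, -0.1813) = (-0.1073, -0.1858, -0.1813)
eliminate P² terms by subtracting sphere 1 from 2 and 3
linear system: -0.6928x+0.5703y = 0.0383−0.3515z; -0.5780x+-0.3716y = 0.0085−0.0238z
det = 0.5870;  x = -0.0325+0.2456z,  y = 0.0277+-0.3180z
into |P−S₁|² = l²: 1.1614z² + 0.2635z + -0.0184 = 0;  Δ = 0.1548;  z = -0.2828 or 0.0560 → z<0 root = -0.2828
x = -0.1020, y = 0.1176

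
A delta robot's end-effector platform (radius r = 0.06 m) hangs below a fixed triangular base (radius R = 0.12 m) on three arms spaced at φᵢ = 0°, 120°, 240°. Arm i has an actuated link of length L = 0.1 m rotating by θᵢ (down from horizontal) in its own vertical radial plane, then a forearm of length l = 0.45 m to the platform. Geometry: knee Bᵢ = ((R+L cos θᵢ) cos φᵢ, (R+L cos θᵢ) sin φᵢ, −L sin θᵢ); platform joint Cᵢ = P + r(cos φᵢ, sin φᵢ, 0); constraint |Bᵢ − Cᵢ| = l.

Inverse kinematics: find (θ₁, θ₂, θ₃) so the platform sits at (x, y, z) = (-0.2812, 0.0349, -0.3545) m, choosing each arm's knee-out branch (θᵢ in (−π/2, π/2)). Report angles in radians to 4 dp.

φ1=0.0° → target in arm frame (-0.2812, 0.0349)
  A=0.3412, B=-0.3545, C=(l²−L²−A²−y'²−z²)/(2L)=-0.2540
  θ1 = atan2(B,A) + arccos(C/0.4920) = 1.3088
φ2=120.0° → target in arm frame (0.1708, 0.2261)
  A=-0.1108, B=-0.3545, C=(l²−L²−A²−y'²−z²)/(2L)=0.0172
  θ2 = atan2(B,A) + arccos(C/0.3714) = -0.3493
φ3=240.0° → target in arm frame (0.1104, -0.2610)
  A=-0.0504, B=-0.3545, C=(l²−L²−A²−y'²−z²)/(2L)=-0.0191
  √(A²+B²)=0.3581;  θ3 = -1.7120+1.6241 ≈ -0.0878

θ₁ = 1.3088, θ₂ = -0.3493, θ₃ = -0.0878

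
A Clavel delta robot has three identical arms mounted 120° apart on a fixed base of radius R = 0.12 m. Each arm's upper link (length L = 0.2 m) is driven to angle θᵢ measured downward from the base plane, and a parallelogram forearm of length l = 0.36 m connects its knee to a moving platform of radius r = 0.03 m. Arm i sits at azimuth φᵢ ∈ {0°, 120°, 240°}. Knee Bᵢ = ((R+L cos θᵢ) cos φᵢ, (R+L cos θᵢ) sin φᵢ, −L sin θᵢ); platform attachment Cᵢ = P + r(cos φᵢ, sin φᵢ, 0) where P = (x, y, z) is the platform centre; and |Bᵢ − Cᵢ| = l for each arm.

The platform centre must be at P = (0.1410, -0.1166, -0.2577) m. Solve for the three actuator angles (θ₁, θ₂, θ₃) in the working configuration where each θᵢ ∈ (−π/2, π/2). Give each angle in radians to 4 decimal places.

θ₁ = -0.2620, θ₂ = 1.1347, θ₃ = 0.3492

rotate P by −φ1: (0.1410, -0.1166, -0.2577)
  A cos θ + B sin θ = C:  -0.0510·cos θ + -0.2577·sin θ = 0.0175
  θ1 = atan2(B,A) + arccos(C/0.2627) = -0.2620
φ2=120.0° → target in arm frame (-0.1715, -0.0638)
  e−x'=0.2615;  (l²−L²−(e−x')²−y'²−z²)/2L = -0.1231
  θ2 = atan2(B,A) + arccos(C/0.3671) = 1.1347
φ3=240.0° → target in arm frame (0.0305, 0.1804)
  A=0.0595, B=-0.2577, C=(l²−L²−A²−y'²−z²)/(2L)=-0.0322
  √(A²+B²)=0.2645;  θ3 = -1.3438+1.6930 ≈ 0.3492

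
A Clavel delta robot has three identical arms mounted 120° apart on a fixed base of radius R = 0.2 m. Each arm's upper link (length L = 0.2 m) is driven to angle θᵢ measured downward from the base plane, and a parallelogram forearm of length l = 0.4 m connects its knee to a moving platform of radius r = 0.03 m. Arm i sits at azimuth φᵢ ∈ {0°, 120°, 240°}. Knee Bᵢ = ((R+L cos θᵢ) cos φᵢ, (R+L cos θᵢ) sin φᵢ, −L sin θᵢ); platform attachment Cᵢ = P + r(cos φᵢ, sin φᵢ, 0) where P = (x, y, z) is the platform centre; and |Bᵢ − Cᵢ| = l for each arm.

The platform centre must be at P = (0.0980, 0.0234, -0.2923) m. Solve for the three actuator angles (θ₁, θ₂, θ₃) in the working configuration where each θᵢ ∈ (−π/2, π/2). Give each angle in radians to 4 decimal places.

θ₁ = -0.0002, θ₂ = 0.6981, θ₃ = 0.8726

arm 1 (φ=0.0°): x'=0.0980, y'=0.0234
  A=0.0720, B=-0.2923, C=(l²−L²−A²−y'²−z²)/(2L)=0.0721
  θ1 = atan2(B,A) + arccos(C/0.3010) = -0.0002
φ2=120.0° → target in arm frame (-0.0287, -0.0966)
  e−x'=0.1987;  (l²−L²−(e−x')²−y'²−z²)/2L = -0.0357
  θ2 = atan2(B,A) + arccos(C/0.3535) = 0.6981
rotate P by −φ3: (-0.0693, 0.0732, -0.2923)
  A cos θ + B sin θ = C:  0.2393·cos θ + -0.2923·sin θ = -0.0701
  γ=atan2(-0.2923,0.2393)=-0.8848;  ψ=arccos(-0.1856)=1.7575;  θ3=γ+ψ≈0.8726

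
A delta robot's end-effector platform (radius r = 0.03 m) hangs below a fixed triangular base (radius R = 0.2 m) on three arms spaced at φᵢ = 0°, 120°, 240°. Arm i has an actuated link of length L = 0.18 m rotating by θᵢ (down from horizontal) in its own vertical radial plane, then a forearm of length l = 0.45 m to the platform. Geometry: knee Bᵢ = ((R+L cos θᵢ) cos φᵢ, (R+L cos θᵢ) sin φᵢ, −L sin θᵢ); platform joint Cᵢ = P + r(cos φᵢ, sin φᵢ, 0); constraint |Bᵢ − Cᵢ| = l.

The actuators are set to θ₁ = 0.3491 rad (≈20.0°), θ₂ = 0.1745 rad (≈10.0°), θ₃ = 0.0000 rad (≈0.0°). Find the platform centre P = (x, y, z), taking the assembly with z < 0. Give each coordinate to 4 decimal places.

(-0.0314, -0.0171, -0.3163)

centre 1 = (0.3391·cos0.0°, 0.3391·sin0.0°, -0.0616) = (0.3391, 0.0000, -0.0616)
φ2=120.0°: virtual centre (-0.1736, 0.3007, -0.0313), radius l
centre 3 = (0.3500·cos240.0°, 0.3500·sin240.0°, 0.0000) = (-0.1750, -0.3031, 0.0000)
eliminate P² terms by subtracting sphere 1 from 2 and 3
plane₁₂: -1.0256x+0.6015y+0.0606z = 0.0028
Cramer: x(z) = -0.0031+0.0894z;  y(z) = -0.0008+0.0516z
sphere 1 gives Az²+Bz+C=0 with A=1.0106, B=0.0619, C=-0.0816;  B²−4AC=0.3335;  roots -0.3163, 0.2551;  negative root z = -0.3163
x = -0.0314, y = -0.0171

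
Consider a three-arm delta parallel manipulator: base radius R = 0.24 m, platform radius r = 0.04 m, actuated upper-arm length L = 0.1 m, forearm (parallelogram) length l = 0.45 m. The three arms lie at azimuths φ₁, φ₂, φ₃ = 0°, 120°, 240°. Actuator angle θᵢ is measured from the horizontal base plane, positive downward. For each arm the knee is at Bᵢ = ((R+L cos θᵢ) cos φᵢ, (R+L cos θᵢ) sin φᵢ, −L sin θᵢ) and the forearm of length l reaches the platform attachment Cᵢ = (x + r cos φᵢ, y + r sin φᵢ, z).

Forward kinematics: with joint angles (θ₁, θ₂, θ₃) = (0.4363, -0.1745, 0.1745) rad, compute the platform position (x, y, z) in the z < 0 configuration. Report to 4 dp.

(-0.0372, 0.0235, -0.3497)

φ1=0.0°: virtual centre (0.2906, 0.0000, -0.0423), radius l
φ2=120.0°: virtual centre (-0.1492, 0.2585, 0.0174), radius l
arm 3 at φ=240.0°: (R−r)+L cos θ3 = 0.2985;  S3 = (-0.1492, -0.2585, -0.0174)
eliminate P² terms by subtracting sphere 1 from 2 and 3
linear system: -0.8797x+0.5170y = 0.0031−0.1192z; -0.8797x+-0.5170y = 0.0031−0.0498z
det = 0.9096;  x = -0.0036+0.0961z,  y = 0.0000+-0.0672z
sphere 1 gives Az²+Bz+C=0 with A=1.0137, B=0.0280, C=-0.1142;  B²−4AC=0.4637;  roots -0.3497, 0.3221;  negative root z = -0.3497
x = -0.0372, y = 0.0235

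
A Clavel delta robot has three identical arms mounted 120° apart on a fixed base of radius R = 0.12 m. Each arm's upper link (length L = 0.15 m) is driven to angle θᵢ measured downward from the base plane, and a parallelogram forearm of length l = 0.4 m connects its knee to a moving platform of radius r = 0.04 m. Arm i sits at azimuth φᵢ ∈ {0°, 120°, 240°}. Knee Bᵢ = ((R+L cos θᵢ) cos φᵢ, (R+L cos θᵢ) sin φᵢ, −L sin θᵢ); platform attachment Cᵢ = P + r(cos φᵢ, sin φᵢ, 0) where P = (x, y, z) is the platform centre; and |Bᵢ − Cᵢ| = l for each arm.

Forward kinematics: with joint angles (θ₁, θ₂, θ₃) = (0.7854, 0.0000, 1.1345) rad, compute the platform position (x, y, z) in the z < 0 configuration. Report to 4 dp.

(-0.0290, 0.1816, -0.3903)

φ1=0.0°: virtual centre (0.1861, 0.0000, -0.1061), radius l
arm 2 at φ=120.0°: ρ2 = 0.2300;  centre 2 = (-0.1150, 0.1992, 0.0000)
φ3=240.0°: virtual centre (-0.0717, -0.1242, -0.1359), radius l
eliminate P² terms by subtracting sphere 1 from 2 and 3
[-0.6021 0.3984 0.2121]·P = 0.0070;  [-0.5155 -0.2484 -0.0598]·P = -0.0068
Cramer: x(z) = 0.0027+0.0814z;  y(z) = 0.0218-0.4095z
into |P−centre ₁|² = l²: 1.1743z² + 0.1645z + -0.1147 = 0;  Δ = 0.5657;  z = -0.3903 or 0.2502 → z<0 root = -0.3903
x = -0.0290, y = 0.1816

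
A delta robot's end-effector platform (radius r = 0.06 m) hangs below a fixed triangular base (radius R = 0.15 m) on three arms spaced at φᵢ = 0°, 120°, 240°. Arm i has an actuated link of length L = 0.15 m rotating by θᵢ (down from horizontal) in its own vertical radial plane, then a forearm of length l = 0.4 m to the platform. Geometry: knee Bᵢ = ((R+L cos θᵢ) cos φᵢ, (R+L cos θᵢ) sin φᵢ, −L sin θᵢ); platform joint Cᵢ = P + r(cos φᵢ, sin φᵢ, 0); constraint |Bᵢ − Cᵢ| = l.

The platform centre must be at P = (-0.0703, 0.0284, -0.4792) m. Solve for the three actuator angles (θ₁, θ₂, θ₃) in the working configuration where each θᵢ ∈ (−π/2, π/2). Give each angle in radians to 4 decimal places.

φ1=0.0° → target in arm frame (-0.0703, 0.0284)
  e−x'=0.1603;  (l²−L²−(e−x')²−y'²−z²)/2L = -0.3955
  √(A²+B²)=0.5053;  θ1 = -1.2480+2.4696 ≈ 1.2217
rotate P by −φ2: (0.0597, 0.0467, -0.4792)
  A=0.0303, B=-0.4792, C=(l²−L²−A²−y'²−z²)/(2L)=-0.3174
  θ2 = atan2(B,A) + arccos(C/0.4802) = 0.7853
φ3=240.0° → target in arm frame (0.0106, -0.0751)
  e−x'=0.0794;  (l²−L²−(e−x')²−y'²−z²)/2L = -0.3469
  γ=atan2(-0.4792,0.0794)=-1.4065;  ψ=arccos(-0.7142)=2.3663;  θ3=γ+ψ≈0.9598

θ₁ = 1.2217, θ₂ = 0.7853, θ₃ = 0.9598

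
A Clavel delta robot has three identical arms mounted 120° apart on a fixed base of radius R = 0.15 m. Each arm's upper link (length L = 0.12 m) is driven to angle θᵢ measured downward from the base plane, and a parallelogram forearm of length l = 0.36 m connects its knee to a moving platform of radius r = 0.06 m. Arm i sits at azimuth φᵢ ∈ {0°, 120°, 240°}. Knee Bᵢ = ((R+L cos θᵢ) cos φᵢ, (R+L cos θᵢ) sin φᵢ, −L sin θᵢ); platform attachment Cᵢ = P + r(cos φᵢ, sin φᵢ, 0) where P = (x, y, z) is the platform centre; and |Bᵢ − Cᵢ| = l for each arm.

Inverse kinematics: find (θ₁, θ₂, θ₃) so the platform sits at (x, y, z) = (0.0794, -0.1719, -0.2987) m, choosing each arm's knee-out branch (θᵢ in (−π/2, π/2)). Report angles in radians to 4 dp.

θ₁ = 0.0868, θ₂ = 1.3087, θ₃ = -0.0874

φ1=0.0° → target in arm frame (0.0794, -0.1719)
  e−x'=0.0106;  (l²−L²−(e−x')²−y'²−z²)/2L = -0.0153
  √(A²+B²)=0.2989;  θ1 = -1.5353+1.6222 ≈ 0.0868
arm 2 (φ=120.0°): x'=-0.1886, y'=0.0172
  A=0.2786, B=-0.2987, C=(l²−L²−A²−y'²−z²)/(2L)=-0.2163
  θ2 = atan2(B,A) + arccos(C/0.4084) = 1.3087
φ3=240.0° → target in arm frame (0.1092, 0.1547)
  e−x'=-0.0192;  (l²−L²−(e−x')²−y'²−z²)/2L = 0.0070
  γ=atan2(-0.2987,-0.0192)=-1.6349;  ψ=arccos(0.0233)=1.5475;  θ3=γ+ψ≈-0.0874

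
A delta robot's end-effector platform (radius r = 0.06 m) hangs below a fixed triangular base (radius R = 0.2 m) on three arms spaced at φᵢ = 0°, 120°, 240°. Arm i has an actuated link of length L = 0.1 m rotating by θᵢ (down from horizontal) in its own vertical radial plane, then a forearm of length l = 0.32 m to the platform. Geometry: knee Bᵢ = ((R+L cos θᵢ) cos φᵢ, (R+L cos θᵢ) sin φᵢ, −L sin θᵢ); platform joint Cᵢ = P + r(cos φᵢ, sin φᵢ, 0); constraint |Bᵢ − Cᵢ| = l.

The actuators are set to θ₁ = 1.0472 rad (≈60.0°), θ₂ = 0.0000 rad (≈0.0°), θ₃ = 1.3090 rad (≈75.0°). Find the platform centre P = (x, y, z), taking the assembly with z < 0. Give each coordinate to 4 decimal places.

arm 1 at φ=0.0°: (R−r)+L cos θ1 = 0.1900;  S1 = (0.1900, 0.0000, -0.0866)
φ2=120.0°: virtual centre (-0.1200, 0.2078, 0.0000), radius l
S3 = (0.1659·cos240.0°, 0.1659·sin240.0°, -0.0966) = (-0.0829, -0.1437, -0.0966)
subtract pairs → two planes through P
linear system: -0.6200x+0.4157y = 0.0140−0.1732z; -0.5459x+-0.2873y = -0.0068−-0.0200z
Cramer: x(z) = -0.0030+0.1024z;  y(z) = 0.0292-0.2640z
quadratic in z: (1.0802)z²+(0.1183)z+(-0.0568)=0, √Δ=0.5093 → z ∈ {-0.2905, 0.1810}; z = -0.2905 (taking z<0)
x = -0.0327, y = 0.1059

(-0.0327, 0.1059, -0.2905)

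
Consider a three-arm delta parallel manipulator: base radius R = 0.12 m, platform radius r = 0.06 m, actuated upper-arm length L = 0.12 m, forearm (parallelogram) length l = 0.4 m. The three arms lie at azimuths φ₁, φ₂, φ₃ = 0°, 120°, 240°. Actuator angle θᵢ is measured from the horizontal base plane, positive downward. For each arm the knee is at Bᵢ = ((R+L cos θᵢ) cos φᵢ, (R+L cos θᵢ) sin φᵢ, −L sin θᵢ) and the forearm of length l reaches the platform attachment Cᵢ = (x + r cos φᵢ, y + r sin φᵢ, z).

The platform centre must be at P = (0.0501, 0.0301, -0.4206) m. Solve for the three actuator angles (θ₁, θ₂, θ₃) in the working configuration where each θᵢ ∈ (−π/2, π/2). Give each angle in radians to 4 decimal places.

θ₁ = 0.3492, θ₂ = 0.5234, θ₃ = 0.6981

φ1=0.0° → target in arm frame (0.0501, 0.0301)
  A cos θ + B sin θ = C:  0.0099·cos θ + -0.4206·sin θ = -0.1346
  θ1 = atan2(B,A) + arccos(C/0.4207) = 0.3492
rotate P by −φ2: (0.0010, -0.0584, -0.4206)
  A cos θ + B sin θ = C:  0.0590·cos θ + -0.4206·sin θ = -0.1592
  √(A²+B²)=0.4247;  θ2 = -1.4315+1.9549 ≈ 0.5234
rotate P by −φ3: (-0.0511, 0.0283, -0.4206)
  A cos θ + B sin θ = C:  0.1111·cos θ + -0.4206·sin θ = -0.1852
  γ=atan2(-0.4206,0.1111)=-1.3125;  ψ=arccos(-0.4258)=2.0106;  θ3=γ+ψ≈0.6981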